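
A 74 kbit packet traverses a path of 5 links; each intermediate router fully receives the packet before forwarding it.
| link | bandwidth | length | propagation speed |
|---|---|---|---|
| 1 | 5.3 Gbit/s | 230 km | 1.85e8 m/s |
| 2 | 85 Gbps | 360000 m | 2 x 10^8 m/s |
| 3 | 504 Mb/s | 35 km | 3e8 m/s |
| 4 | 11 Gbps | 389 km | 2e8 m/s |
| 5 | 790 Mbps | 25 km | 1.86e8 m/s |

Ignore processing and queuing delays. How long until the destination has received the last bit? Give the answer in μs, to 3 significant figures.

5500 μs

L = 74000 bits.
Transmission delays (L/R per hop): 13.9623, 0.870588, 146.825, 6.72727, 93.6709 μs; sum = 262.056 μs.
Propagation delays (d/s per hop): 1243.24, 1800, 116.667, 1945, 134.409 μs; sum = 5239.32 μs.
End-to-end = 5500 μs.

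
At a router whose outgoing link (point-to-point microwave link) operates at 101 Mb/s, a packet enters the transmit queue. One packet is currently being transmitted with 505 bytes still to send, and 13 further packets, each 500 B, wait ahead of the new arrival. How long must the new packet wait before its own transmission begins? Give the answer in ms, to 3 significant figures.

Each queued packet: L/R = 4000/101000000 = 0.039604 ms.
13 queued → 0.514851 ms.
Plus remaining 4040 bits of current packet: 0.04 ms.
Queuing delay = 0.555 ms.

0.555 ms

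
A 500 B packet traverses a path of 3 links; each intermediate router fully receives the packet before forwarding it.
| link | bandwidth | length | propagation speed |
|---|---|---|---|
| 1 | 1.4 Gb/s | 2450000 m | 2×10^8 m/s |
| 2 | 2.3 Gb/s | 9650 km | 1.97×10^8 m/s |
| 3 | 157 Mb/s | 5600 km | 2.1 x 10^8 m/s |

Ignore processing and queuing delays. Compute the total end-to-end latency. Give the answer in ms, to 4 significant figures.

87.93 ms

L = 500 × 8 = 4000 bits.
Transmission delays (L/R per hop): 0.00285714, 0.00173913, 0.0254777 ms; sum = 0.030074 ms.
Propagation delays (d/s per hop): 12.25, 48.9848, 26.6667 ms; sum = 87.9014 ms.
End-to-end = 87.93 ms.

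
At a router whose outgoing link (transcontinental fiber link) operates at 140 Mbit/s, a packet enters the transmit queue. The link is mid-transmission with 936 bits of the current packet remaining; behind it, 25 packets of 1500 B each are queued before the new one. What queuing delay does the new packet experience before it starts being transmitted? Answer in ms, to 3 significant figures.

2.15 ms

Each queued packet: L/R = 12000/140000000 = 0.0857143 ms.
25 queued → 2.14286 ms.
Plus remaining 936 bits of current packet: 0.00668571 ms.
Queuing delay = 2.15 ms.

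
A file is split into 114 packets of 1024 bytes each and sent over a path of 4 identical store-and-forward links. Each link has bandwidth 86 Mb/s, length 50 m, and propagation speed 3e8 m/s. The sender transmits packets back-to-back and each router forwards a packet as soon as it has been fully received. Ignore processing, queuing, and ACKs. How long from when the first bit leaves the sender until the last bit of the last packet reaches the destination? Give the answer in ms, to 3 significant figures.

11.1 ms

Per-hop transmission t_tx = L/R = 8192/86000000 = 0.0952558 ms.
Per-hop propagation t_prop = 50/300000000 = 0.000166667 ms.
Pipeline fill: first packet needs 4·t_tx to clear all hops; remaining 113 packets each add one t_tx.
Total = (4+114-1)·t_tx + 4·t_prop = 117·0.0952558 + 4·0.000166667 = 11.1 ms.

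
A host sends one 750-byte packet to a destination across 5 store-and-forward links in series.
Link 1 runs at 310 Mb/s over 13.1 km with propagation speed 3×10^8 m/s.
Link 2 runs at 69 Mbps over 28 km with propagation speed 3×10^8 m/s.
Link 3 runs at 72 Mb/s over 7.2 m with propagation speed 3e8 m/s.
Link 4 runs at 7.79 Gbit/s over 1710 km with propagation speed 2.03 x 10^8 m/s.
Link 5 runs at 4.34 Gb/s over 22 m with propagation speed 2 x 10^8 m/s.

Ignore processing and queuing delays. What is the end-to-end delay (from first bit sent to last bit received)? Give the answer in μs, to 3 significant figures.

L = 750 × 8 = 6000 bits.
Transmission delays (L/R per hop): 19.3548, 86.9565, 83.3333, 0.770218, 1.38249 μs; sum = 191.797 μs.
Propagation delays (d/s per hop): 43.6667, 93.3333, 0.024, 8423.65, 0.11 μs; sum = 8560.78 μs.
End-to-end = 8750 μs.

8750 μs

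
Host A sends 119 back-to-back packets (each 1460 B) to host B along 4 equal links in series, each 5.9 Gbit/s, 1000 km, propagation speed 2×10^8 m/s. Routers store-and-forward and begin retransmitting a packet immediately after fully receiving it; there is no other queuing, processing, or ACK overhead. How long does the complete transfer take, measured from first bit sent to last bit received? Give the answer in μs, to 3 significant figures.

Per-hop transmission t_tx = L/R = 11680/5900000000 = 1.97966 μs.
Per-hop propagation t_prop = 1000000/200000000 = 5000 μs.
Pipeline fill: first packet needs 4·t_tx to clear all hops; remaining 118 packets each add one t_tx.
Total = (4+119-1)·t_tx + 4·t_prop = 122·1.97966 + 4·5000 = 20200 μs.

20200 μs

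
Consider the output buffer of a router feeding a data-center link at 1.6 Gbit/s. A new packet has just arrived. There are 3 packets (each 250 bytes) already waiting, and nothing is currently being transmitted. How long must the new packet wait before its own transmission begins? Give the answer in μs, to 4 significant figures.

Each queued packet: L/R = 2000/1600000000 = 1.25 μs.
3 queued → 3.75 μs.
Queuing delay = 3.750 μs.

3.750 μs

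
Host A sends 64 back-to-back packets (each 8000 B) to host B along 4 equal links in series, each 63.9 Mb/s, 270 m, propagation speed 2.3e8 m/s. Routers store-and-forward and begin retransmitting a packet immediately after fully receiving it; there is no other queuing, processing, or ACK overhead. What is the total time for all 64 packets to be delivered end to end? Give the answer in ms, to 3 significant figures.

67.1 ms

Per-hop transmission t_tx = L/R = 64000/63900000 = 1.00156 ms.
Per-hop propagation t_prop = 270/2.3e+08 = 0.00117391 ms.
Pipeline fill: first packet needs 4·t_tx to clear all hops; remaining 63 packets each add one t_tx.
Total = (4+64-1)·t_tx + 4·t_prop = 67·1.00156 + 4·0.00117391 = 67.1 ms.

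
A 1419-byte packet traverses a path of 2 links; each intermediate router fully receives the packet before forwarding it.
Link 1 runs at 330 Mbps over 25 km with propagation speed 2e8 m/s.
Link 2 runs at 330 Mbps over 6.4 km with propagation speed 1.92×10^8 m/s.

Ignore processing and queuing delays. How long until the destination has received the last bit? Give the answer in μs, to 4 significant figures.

L = 1419 × 8 = 11352 bits.
Transmission delay per hop = L/R = 11352/330000000 = 34.4 μs; 2 hops → 68.8 μs.
Propagation delays (d/s per hop): 125, 33.3333 μs; sum = 158.333 μs.
End-to-end = 227.1 μs.

227.1 μs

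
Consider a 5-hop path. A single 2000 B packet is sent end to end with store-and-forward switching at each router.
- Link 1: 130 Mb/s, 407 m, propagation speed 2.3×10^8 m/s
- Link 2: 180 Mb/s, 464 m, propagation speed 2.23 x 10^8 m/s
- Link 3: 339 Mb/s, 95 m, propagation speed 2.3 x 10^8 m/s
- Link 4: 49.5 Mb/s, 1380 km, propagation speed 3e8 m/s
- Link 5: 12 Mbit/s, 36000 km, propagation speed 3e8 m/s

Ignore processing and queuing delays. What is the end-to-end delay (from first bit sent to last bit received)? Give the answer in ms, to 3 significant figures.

L = 2000 × 8 = 16000 bits.
Transmission delays (L/R per hop): 0.123077, 0.0888889, 0.0471976, 0.323232, 1.33333 ms; sum = 1.91573 ms.
Propagation delays (d/s per hop): 0.00176957, 0.00208072, 0.000413043, 4.6, 120 ms; sum = 124.604 ms.
End-to-end = 127 ms.

127 ms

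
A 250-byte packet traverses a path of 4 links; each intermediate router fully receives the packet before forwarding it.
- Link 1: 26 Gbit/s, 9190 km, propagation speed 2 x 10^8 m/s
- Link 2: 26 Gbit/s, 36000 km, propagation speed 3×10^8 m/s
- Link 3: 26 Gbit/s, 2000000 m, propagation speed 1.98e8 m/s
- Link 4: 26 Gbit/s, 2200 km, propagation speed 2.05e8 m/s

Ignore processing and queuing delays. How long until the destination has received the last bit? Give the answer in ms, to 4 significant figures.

L = 250 × 8 = 2000 bits.
Transmission delay per hop = L/R = 2000/26000000000 = 7.69231e-05 ms; 4 hops → 0.000307692 ms.
Propagation delays (d/s per hop): 45.95, 120, 10.101, 10.7317 ms; sum = 186.783 ms.
End-to-end = 186.8 ms.

186.8 ms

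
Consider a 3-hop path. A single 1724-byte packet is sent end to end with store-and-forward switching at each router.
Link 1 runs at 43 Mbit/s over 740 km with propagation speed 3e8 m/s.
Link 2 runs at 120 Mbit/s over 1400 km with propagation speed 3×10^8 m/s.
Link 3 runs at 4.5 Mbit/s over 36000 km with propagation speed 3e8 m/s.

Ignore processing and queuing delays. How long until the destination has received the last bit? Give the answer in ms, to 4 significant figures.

130.6 ms

L = 1724 × 8 = 13792 bits.
Transmission delays (L/R per hop): 0.320744, 0.114933, 3.06489 ms; sum = 3.50057 ms.
Propagation delays (d/s per hop): 2.46667, 4.66667, 120 ms; sum = 127.133 ms.
End-to-end = 130.6 ms.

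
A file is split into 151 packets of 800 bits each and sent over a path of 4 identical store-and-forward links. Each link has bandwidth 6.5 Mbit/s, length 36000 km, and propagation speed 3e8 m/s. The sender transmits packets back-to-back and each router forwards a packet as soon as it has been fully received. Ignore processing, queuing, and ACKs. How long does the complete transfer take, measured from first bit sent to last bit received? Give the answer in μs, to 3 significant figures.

Per-hop transmission t_tx = L/R = 800/6500000 = 123.077 μs.
Per-hop propagation t_prop = 36000000/300000000 = 120000 μs.
Pipeline fill: first packet needs 4·t_tx to clear all hops; remaining 150 packets each add one t_tx.
Total = (4+151-1)·t_tx + 4·t_prop = 154·123.077 + 4·120000 = 499000 μs.

499000 μs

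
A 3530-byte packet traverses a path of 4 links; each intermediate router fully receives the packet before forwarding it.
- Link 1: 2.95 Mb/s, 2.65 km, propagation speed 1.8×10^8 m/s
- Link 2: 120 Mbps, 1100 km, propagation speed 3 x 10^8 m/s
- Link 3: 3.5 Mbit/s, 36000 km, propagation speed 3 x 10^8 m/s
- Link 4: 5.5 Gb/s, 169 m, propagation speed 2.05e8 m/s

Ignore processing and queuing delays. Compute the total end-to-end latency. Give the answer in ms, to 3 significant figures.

L = 3530 × 8 = 28240 bits.
Transmission delays (L/R per hop): 9.57288, 0.235333, 8.06857, 0.00513455 ms; sum = 17.8819 ms.
Propagation delays (d/s per hop): 0.0147222, 3.66667, 120, 0.00082439 ms; sum = 123.682 ms.
End-to-end = 142 ms.

142 ms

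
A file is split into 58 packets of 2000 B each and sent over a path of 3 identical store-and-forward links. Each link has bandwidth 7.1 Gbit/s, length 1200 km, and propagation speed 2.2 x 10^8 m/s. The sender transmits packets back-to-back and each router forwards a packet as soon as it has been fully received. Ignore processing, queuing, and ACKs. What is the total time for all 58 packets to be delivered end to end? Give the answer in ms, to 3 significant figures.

16.5 ms

Per-hop transmission t_tx = L/R = 16000/7100000000 = 0.00225352 ms.
Per-hop propagation t_prop = 1200000/2.2e+08 = 5.45455 ms.
Pipeline fill: first packet needs 3·t_tx to clear all hops; remaining 57 packets each add one t_tx.
Total = (3+58-1)·t_tx + 3·t_prop = 60·0.00225352 + 3·5.45455 = 16.5 ms.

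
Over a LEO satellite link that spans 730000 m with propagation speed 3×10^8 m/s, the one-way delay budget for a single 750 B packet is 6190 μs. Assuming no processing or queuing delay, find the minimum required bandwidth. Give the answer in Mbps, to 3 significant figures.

L = 6000 bits.
Propagation delay = 730000 / 300000000 = 2433.33 μs.
Transmission budget = 6190 − 2433.33 = 3756.67 μs.
R ≥ L / t_tx = 6000 bits / 0.00375667 s = 1.60 Mbps.

1.60 Mbps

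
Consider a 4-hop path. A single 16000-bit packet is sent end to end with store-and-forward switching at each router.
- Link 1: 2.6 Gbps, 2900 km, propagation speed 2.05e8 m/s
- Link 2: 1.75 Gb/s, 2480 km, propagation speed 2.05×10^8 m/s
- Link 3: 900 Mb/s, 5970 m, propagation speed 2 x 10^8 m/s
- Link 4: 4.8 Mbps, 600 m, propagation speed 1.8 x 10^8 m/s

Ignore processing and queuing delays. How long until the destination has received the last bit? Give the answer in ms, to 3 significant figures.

29.6 ms

Transmission delays (L/R per hop): 0.00615385, 0.00914286, 0.0177778, 3.33333 ms; sum = 3.36641 ms.
Propagation delays (d/s per hop): 14.1463, 12.0976, 0.02985, 0.00333333 ms; sum = 26.2771 ms.
End-to-end = 29.6 ms.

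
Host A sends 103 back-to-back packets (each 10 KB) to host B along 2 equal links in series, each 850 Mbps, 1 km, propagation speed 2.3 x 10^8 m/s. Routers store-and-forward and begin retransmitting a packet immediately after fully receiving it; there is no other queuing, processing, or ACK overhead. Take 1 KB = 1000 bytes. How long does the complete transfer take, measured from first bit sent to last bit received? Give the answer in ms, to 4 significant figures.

Per-hop transmission t_tx = L/R = 80000/850000000 = 0.0941176 ms.
Per-hop propagation t_prop = 1000/2.3e+08 = 0.00434783 ms.
Pipeline fill: first packet needs 2·t_tx to clear all hops; remaining 102 packets each add one t_tx.
Total = (2+103-1)·t_tx + 2·t_prop = 104·0.0941176 + 2·0.00434783 = 9.797 ms.

9.797 ms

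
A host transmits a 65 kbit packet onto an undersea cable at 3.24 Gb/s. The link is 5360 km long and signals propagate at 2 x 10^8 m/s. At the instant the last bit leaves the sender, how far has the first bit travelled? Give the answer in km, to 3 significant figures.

4.01 km

t_tx = L/R = 65000/3240000000 = 2.00617e-05 s.
Distance = s × t_tx = 200000000 × 2.00617e-05 = 4.01 km.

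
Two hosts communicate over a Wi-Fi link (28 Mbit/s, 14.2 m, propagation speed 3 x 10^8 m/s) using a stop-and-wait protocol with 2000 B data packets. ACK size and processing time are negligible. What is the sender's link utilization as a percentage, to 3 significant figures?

100 %

t_tx = L/R = 16000/28000000 = 0.000571429 s.
t_prop = 14.2/300000000 = 4.73333e-08 s; RTT = 9.46667e-08 s.
Cycle = t_tx + RTT = 0.000571523 s.
Utilization = t_tx / cycle = 0.000571429/0.000571523 = 100 %.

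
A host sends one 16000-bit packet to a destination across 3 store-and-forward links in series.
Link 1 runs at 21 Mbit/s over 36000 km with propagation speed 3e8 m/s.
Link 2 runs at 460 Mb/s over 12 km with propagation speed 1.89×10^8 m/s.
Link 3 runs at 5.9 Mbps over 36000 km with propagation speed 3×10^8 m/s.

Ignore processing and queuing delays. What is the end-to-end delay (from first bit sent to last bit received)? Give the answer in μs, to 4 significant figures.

243600 μs

Transmission delays (L/R per hop): 761.905, 34.7826, 2711.86 μs; sum = 3508.55 μs.
Propagation delays (d/s per hop): 120000, 63.4921, 120000 μs; sum = 240063 μs.
End-to-end = 243600 μs.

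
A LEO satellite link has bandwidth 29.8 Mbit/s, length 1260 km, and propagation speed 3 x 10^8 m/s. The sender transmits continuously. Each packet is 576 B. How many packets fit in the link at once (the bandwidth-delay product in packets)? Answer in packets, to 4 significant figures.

27.16 packets

Propagation delay = 1260000 / 300000000 = 0.0042 s.
BDP = R × t_prop = 29800000 × 0.0042 = 125160 bits.
In packets of 4608 bits: 27.16 packets.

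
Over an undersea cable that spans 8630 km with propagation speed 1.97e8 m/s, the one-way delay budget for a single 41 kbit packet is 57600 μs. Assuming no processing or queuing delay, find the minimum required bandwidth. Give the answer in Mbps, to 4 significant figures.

Propagation delay = 8630000 / 197000000 = 43807.1 μs.
Transmission budget = 57600 − 43807.1 = 13792.9 μs.
R ≥ L / t_tx = 41000 bits / 0.0137929 s = 2.973 Mbps.

2.973 Mbps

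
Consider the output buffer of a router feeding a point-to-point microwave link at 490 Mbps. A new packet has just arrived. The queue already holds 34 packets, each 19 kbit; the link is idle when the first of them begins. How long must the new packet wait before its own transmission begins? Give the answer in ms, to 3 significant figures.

Each queued packet: L/R = 19000/490000000 = 0.0387755 ms.
34 queued → 1.31837 ms.
Queuing delay = 1.32 ms.

1.32 ms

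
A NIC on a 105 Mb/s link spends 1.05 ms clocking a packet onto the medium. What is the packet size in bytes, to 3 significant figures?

L = R × t_tx = 105000000 b/s × 0.00105 s = 110250 bits.
In bytes: 110250 / 8 = 13800 bytes.

13800 bytes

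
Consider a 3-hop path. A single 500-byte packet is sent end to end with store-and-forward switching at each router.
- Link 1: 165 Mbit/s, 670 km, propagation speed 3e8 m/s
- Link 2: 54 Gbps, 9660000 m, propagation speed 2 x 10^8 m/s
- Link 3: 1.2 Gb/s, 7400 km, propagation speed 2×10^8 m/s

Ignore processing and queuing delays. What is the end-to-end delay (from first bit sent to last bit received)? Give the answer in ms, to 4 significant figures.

L = 500 × 8 = 4000 bits.
Transmission delays (L/R per hop): 0.0242424, 7.40741e-05, 0.00333333 ms; sum = 0.0276498 ms.
Propagation delays (d/s per hop): 2.23333, 48.3, 37 ms; sum = 87.5333 ms.
End-to-end = 87.56 ms.

87.56 ms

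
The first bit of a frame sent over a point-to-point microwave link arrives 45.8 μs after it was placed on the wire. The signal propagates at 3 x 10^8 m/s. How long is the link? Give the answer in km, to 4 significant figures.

13.74 km

d = s × t_prop = 300000000 × 4.58e-05 = 13.74 km.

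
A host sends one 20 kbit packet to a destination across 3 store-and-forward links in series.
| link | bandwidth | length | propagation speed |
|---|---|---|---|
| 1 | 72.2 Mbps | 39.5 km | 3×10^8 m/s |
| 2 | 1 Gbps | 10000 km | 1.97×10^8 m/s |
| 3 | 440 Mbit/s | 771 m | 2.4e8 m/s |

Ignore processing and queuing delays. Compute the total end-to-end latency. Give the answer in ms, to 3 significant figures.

L = 20000 bits.
Transmission delays (L/R per hop): 0.277008, 0.02, 0.0454545 ms; sum = 0.342463 ms.
Propagation delays (d/s per hop): 0.131667, 50.7614, 0.0032125 ms; sum = 50.8963 ms.
End-to-end = 51.2 ms.

51.2 ms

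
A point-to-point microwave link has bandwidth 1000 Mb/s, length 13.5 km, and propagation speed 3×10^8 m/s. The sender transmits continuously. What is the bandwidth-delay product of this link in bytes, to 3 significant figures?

5630 bytes

Propagation delay = 13500 / 300000000 = 4.5e-05 s.
BDP = R × t_prop = 1000000000 × 4.5e-05 = 45000 bits.
In bytes: 45000/8 = 5630 bytes.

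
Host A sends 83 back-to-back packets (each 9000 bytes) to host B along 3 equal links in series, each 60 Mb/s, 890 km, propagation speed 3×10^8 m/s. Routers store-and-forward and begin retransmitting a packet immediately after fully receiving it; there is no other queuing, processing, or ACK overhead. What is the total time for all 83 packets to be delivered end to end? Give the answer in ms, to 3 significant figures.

111 ms

Per-hop transmission t_tx = L/R = 72000/60000000 = 1.2 ms.
Per-hop propagation t_prop = 890000/300000000 = 2.96667 ms.
Pipeline fill: first packet needs 3·t_tx to clear all hops; remaining 82 packets each add one t_tx.
Total = (3+83-1)·t_tx + 3·t_prop = 85·1.2 + 3·2.96667 = 111 ms.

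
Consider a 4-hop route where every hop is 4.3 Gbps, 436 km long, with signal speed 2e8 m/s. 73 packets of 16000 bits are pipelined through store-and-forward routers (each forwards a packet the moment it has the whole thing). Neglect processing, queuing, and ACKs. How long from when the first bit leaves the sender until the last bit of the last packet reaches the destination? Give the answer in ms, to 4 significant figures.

Per-hop transmission t_tx = L/R = 16000/4300000000 = 0.00372093 ms.
Per-hop propagation t_prop = 436000/200000000 = 2.18 ms.
Pipeline fill: first packet needs 4·t_tx to clear all hops; remaining 72 packets each add one t_tx.
Total = (4+73-1)·t_tx + 4·t_prop = 76·0.00372093 + 4·2.18 = 9.003 ms.

9.003 ms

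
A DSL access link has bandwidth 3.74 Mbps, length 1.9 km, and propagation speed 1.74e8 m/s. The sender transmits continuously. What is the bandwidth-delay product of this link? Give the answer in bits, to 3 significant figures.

Propagation delay = 1900 / 174000000 = 1.09195e-05 s.
BDP = R × t_prop = 3740000 × 1.09195e-05 = 40.8391 bits.

40.8 bits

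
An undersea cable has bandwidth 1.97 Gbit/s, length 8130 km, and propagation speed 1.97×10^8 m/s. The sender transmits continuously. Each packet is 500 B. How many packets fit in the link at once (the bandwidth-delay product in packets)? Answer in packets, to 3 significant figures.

20300 packets

Propagation delay = 8130000 / 197000000 = 0.041269 s.
BDP = R × t_prop = 1970000000 × 0.041269 = 81300000 bits.
In packets of 4000 bits: 20300 packets.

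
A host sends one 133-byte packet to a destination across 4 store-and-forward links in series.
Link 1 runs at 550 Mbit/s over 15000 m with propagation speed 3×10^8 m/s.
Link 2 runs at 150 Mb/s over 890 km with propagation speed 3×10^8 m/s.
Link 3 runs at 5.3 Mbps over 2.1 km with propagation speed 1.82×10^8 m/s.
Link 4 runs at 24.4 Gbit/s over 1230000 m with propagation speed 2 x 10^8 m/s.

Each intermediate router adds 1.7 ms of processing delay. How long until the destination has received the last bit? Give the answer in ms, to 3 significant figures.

14.5 ms

L = 133 × 8 = 1064 bits.
Transmission delays (L/R per hop): 0.00193455, 0.00709333, 0.200755, 4.36066e-05 ms; sum = 0.209826 ms.
Propagation delays (d/s per hop): 0.05, 2.96667, 0.0115385, 6.15 ms; sum = 9.17821 ms.
Processing at 3 router(s): 3 × 1.7 ms = 5.1 ms.
End-to-end = 14.5 ms.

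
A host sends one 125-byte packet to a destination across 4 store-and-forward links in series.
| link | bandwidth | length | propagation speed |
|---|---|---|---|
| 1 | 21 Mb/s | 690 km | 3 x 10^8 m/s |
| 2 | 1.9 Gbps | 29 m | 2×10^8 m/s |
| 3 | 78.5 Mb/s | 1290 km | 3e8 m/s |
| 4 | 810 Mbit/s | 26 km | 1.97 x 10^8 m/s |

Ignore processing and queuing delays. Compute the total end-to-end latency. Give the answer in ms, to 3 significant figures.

6.79 ms

L = 125 × 8 = 1000 bits.
Transmission delays (L/R per hop): 0.047619, 0.000526316, 0.0127389, 0.00123457 ms; sum = 0.0621188 ms.
Propagation delays (d/s per hop): 2.3, 0.000145, 4.3, 0.13198 ms; sum = 6.73212 ms.
End-to-end = 6.79 ms.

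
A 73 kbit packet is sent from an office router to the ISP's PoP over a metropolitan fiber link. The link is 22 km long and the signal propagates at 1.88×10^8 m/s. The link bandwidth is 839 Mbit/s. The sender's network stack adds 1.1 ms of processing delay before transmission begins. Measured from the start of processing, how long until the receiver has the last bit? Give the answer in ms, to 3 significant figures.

L = 73000 bits.
Transmission delay = L/R = 73000 / 839000000 = 0.0870083 ms.
Propagation delay = d/s = 22000 m / 188000000 m/s = 0.117021 ms.
Plus processing delay 1.1 ms = 1.1 ms.
Total = 1.30 ms.

1.30 ms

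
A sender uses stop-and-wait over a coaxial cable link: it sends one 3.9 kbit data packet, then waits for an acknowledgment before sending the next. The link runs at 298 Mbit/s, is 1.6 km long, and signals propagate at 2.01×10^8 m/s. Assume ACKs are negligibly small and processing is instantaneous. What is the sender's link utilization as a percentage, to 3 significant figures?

t_tx = L/R = 3900/298000000 = 1.30872e-05 s.
t_prop = 1600/2.01e+08 = 7.9602e-06 s; RTT = 1.59204e-05 s.
Cycle = t_tx + RTT = 2.90076e-05 s.
Utilization = t_tx / cycle = 1.30872e-05/2.90076e-05 = 45.1 %.

45.1 %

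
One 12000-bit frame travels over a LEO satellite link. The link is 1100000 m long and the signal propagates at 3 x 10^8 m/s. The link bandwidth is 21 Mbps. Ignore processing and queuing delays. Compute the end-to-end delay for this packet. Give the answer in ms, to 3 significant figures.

Transmission delay = L/R = 12000 / 21000000 = 0.571429 ms.
Propagation delay = d/s = 1100000 m / 300000000 m/s = 3.66667 ms.
Total = 4.24 ms.

4.24 ms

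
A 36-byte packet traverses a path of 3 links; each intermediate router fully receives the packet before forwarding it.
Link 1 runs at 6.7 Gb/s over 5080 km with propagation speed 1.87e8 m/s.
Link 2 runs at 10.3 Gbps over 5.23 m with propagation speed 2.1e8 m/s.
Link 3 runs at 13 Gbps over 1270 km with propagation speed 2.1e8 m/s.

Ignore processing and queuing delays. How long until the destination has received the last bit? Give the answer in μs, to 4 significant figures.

L = 36 × 8 = 288 bits.
Transmission delays (L/R per hop): 0.0429851, 0.0279612, 0.0221538 μs; sum = 0.0931001 μs.
Propagation delays (d/s per hop): 27165.8, 0.0249048, 6047.62 μs; sum = 33213.4 μs.
End-to-end = 33210 μs.

33210 μs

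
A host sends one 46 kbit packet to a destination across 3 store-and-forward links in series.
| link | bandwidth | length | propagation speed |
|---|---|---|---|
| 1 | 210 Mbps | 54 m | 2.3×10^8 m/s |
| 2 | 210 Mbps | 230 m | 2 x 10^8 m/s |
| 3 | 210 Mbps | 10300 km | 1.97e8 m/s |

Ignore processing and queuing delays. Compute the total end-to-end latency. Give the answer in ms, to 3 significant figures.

L = 46000 bits.
Transmission delay per hop = L/R = 46000/210000000 = 0.219048 ms; 3 hops → 0.657143 ms.
Propagation delays (d/s per hop): 0.000234783, 0.00115, 52.2843 ms; sum = 52.2856 ms.
End-to-end = 52.9 ms.

52.9 ms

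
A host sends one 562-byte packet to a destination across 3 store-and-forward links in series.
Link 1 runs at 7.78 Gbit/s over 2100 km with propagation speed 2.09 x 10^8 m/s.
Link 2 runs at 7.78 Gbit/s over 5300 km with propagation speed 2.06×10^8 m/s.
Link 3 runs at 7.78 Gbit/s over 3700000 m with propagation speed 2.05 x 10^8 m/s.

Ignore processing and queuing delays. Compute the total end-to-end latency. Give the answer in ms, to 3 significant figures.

L = 562 × 8 = 4496 bits.
Transmission delay per hop = L/R = 4496/7780000000 = 0.000577892 ms; 3 hops → 0.00173368 ms.
Propagation delays (d/s per hop): 10.0478, 25.7282, 18.0488 ms; sum = 53.8248 ms.
End-to-end = 53.8 ms.

53.8 ms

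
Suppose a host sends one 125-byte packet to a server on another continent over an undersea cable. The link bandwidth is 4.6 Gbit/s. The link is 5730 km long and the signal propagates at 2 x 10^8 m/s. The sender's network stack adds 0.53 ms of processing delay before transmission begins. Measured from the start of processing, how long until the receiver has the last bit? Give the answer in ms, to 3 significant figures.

29.2 ms

L = 125 × 8 = 1000 bits.
Transmission delay = L/R = 1000 / 4600000000 = 0.000217391 ms.
Propagation delay = d/s = 5730000 m / 200000000 m/s = 28.65 ms.
Plus processing delay 0.53 ms = 0.53 ms.
Total = 29.2 ms.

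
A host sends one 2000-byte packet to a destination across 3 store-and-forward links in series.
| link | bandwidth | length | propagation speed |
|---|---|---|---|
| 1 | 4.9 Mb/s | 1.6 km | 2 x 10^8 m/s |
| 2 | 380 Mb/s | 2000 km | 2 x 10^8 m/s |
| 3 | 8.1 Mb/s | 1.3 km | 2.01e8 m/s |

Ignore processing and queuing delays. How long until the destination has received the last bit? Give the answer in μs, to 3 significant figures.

L = 2000 × 8 = 16000 bits.
Transmission delays (L/R per hop): 3265.31, 42.1053, 1975.31 μs; sum = 5282.72 μs.
Propagation delays (d/s per hop): 8, 10000, 6.46766 μs; sum = 10014.5 μs.
End-to-end = 15300 μs.

15300 μs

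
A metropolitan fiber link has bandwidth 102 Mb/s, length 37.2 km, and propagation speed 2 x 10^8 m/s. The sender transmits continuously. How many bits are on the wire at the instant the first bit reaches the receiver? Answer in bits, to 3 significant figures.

19000 bits

Propagation delay = 37200 / 200000000 = 0.000186 s.
BDP = R × t_prop = 102000000 × 0.000186 = 18972 bits.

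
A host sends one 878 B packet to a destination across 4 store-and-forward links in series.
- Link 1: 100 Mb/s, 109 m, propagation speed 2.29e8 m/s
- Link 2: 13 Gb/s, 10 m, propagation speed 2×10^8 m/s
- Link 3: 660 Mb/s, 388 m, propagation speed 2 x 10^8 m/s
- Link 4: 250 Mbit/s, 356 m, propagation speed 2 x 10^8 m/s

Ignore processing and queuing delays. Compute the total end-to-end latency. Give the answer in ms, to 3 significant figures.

0.114 ms

L = 878 × 8 = 7024 bits.
Transmission delays (L/R per hop): 0.07024, 0.000540308, 0.0106424, 0.028096 ms; sum = 0.109519 ms.
Propagation delays (d/s per hop): 0.000475983, 5e-05, 0.00194, 0.00178 ms; sum = 0.00424598 ms.
End-to-end = 0.114 ms.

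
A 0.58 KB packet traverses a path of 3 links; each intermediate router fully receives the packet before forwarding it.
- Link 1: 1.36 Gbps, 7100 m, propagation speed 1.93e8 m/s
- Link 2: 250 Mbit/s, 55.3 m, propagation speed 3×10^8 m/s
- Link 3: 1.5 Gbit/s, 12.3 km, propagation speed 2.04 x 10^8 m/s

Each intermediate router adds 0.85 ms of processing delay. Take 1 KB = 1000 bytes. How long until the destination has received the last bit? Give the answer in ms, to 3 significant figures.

L = 4640 bits.
Transmission delays (L/R per hop): 0.00341176, 0.01856, 0.00309333 ms; sum = 0.0250651 ms.
Propagation delays (d/s per hop): 0.0367876, 0.000184333, 0.0602941 ms; sum = 0.097266 ms.
Processing at 2 router(s): 2 × 0.85 ms = 1.7 ms.
End-to-end = 1.82 ms.

1.82 ms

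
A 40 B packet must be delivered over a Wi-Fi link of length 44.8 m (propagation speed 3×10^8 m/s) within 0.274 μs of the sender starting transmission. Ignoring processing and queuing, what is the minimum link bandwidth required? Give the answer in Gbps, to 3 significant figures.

L = 320 bits.
Propagation delay = 44.8 / 300000000 = 0.149333 μs.
Transmission budget = 0.274 − 0.149333 = 0.124667 μs.
R ≥ L / t_tx = 320 bits / 1.24667e-07 s = 2.57 Gbps.

2.57 Gbps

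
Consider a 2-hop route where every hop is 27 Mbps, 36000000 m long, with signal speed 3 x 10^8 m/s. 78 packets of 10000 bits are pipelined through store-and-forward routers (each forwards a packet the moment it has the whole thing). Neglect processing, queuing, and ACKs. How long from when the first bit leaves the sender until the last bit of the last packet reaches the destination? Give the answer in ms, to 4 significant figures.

Per-hop transmission t_tx = L/R = 10000/27000000 = 0.37037 ms.
Per-hop propagation t_prop = 36000000/300000000 = 120 ms.
Pipeline fill: first packet needs 2·t_tx to clear all hops; remaining 77 packets each add one t_tx.
Total = (2+78-1)·t_tx + 2·t_prop = 79·0.37037 + 2·120 = 269.3 ms.

269.3 ms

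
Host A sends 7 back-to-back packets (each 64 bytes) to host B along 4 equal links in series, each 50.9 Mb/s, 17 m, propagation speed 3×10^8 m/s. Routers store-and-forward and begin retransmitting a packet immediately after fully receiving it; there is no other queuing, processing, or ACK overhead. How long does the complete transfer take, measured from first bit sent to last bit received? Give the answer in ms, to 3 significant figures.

Per-hop transmission t_tx = L/R = 512/50900000 = 0.0100589 ms.
Per-hop propagation t_prop = 17/300000000 = 5.66667e-05 ms.
Pipeline fill: first packet needs 4·t_tx to clear all hops; remaining 6 packets each add one t_tx.
Total = (4+7-1)·t_tx + 4·t_prop = 10·0.0100589 + 4·5.66667e-05 = 0.101 ms.

0.101 ms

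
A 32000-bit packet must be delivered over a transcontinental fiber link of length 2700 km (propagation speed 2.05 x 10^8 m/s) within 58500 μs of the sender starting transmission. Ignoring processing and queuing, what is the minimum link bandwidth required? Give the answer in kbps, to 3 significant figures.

Propagation delay = 2700000 / 2.05e+08 = 13170.7 μs.
Transmission budget = 58500 − 13170.7 = 45329.3 μs.
R ≥ L / t_tx = 32000 bits / 0.0453293 s = 706 kbps.

706 kbps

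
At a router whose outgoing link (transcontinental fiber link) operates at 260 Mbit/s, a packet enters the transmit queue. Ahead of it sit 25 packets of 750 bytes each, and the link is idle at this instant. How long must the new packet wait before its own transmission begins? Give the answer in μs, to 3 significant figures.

Each queued packet: L/R = 6000/260000000 = 23.0769 μs.
25 queued → 576.923 μs.
Queuing delay = 577 μs.

577 μs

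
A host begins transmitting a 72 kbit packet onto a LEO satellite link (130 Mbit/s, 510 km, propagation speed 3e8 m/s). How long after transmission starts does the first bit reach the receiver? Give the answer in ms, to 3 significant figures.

1.70 ms

First bit experiences only propagation delay: d/s = 510000/300000000 = 1.70 ms.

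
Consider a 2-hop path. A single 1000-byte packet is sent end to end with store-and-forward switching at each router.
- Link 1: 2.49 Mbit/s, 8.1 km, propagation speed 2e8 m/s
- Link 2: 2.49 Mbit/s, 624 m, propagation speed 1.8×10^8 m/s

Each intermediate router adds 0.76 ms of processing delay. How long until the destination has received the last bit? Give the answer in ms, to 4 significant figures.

L = 1000 × 8 = 8000 bits.
Transmission delay per hop = L/R = 8000/2490000 = 3.21285 ms; 2 hops → 6.4257 ms.
Propagation delays (d/s per hop): 0.0405, 0.00346667 ms; sum = 0.0439667 ms.
Processing at 1 router(s): 1 × 0.76 ms = 0.76 ms.
End-to-end = 7.230 ms.

7.230 ms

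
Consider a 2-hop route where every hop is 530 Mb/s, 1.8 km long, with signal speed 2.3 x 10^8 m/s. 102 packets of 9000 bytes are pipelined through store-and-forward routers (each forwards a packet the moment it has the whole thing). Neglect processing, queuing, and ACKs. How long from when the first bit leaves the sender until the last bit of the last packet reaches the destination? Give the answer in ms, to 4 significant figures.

14.01 ms

Per-hop transmission t_tx = L/R = 72000/530000000 = 0.135849 ms.
Per-hop propagation t_prop = 1800/2.3e+08 = 0.00782609 ms.
Pipeline fill: first packet needs 2·t_tx to clear all hops; remaining 101 packets each add one t_tx.
Total = (2+102-1)·t_tx + 2·t_prop = 103·0.135849 + 2·0.00782609 = 14.01 ms.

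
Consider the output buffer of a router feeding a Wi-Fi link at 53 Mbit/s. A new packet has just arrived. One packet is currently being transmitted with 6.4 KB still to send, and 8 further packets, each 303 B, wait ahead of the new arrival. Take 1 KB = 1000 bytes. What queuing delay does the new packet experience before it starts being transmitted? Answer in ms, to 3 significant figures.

1.33 ms

Each queued packet: L/R = 2424/53000000 = 0.0457358 ms.
8 queued → 0.365887 ms.
Plus remaining 51200 bits of current packet: 0.966038 ms.
Queuing delay = 1.33 ms.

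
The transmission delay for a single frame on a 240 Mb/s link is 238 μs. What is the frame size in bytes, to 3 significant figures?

L = R × t_tx = 240000000 b/s × 0.000238 s = 57120 bits.
In bytes: 57120 / 8 = 7140 bytes.

7140 bytes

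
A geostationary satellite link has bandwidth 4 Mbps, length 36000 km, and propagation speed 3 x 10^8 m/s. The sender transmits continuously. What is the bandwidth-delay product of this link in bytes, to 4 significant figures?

60000 bytes

Propagation delay = 36000000 / 300000000 = 0.12 s.
BDP = R × t_prop = 4000000 × 0.12 = 480000 bits.
In bytes: 480000/8 = 60000 bytes.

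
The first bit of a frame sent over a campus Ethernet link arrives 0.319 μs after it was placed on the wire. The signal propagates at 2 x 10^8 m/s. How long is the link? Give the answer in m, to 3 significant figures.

d = s × t_prop = 200000000 × 3.19e-07 = 63.8 m.

63.8 m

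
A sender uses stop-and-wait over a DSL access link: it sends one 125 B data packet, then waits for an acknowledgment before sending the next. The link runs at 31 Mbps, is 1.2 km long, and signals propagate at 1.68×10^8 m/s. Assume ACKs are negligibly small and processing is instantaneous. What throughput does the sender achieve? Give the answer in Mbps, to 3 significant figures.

21.5 Mbps

t_tx = L/R = 1000/31000000 = 3.22581e-05 s.
t_prop = 1200/168000000 = 7.14286e-06 s; RTT = 1.42857e-05 s.
Cycle = t_tx + RTT = 4.65438e-05 s.
Throughput = L / cycle = 1000 / 4.65438e-05 = 21.5 Mbps.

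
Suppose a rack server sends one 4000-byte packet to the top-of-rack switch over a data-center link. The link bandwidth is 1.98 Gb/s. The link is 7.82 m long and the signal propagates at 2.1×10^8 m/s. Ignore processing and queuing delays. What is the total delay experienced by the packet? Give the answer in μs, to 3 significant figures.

L = 4000 × 8 = 32000 bits.
Transmission delay = L/R = 32000 / 1980000000 = 16.1616 μs.
Propagation delay = d/s = 7.82 m / 210000000 m/s = 0.0372381 μs.
Total = 16.2 μs.

16.2 μs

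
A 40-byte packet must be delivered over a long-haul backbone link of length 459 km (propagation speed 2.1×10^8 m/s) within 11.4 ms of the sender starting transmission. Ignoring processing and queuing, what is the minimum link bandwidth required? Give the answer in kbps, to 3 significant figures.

L = 320 bits.
Propagation delay = 459000 / 210000000 = 2.18571 ms.
Transmission budget = 11.4 − 2.18571 = 9.21429 ms.
R ≥ L / t_tx = 320 bits / 0.00921429 s = 34.7 kbps.

34.7 kbps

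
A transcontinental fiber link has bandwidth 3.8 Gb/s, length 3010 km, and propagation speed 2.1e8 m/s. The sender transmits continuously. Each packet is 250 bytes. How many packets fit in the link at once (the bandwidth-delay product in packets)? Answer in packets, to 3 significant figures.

27200 packets

Propagation delay = 3010000 / 210000000 = 0.0143333 s.
BDP = R × t_prop = 3800000000 × 0.0143333 = 54466700 bits.
In packets of 2000 bits: 27200 packets.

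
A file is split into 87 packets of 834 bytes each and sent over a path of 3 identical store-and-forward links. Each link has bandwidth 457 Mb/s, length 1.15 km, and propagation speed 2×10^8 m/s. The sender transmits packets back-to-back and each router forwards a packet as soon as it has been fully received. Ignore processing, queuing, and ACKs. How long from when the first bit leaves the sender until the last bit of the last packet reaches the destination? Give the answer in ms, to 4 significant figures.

1.317 ms

Per-hop transmission t_tx = L/R = 6672/457000000 = 0.0145996 ms.
Per-hop propagation t_prop = 1150/200000000 = 0.00575 ms.
Pipeline fill: first packet needs 3·t_tx to clear all hops; remaining 86 packets each add one t_tx.
Total = (3+87-1)·t_tx + 3·t_prop = 89·0.0145996 + 3·0.00575 = 1.317 ms.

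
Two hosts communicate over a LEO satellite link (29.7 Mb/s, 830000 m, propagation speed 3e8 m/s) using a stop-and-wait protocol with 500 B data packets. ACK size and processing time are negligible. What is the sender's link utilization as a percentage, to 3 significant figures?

2.38 %

t_tx = L/R = 4000/29700000 = 0.00013468 s.
t_prop = 830000/300000000 = 0.00276667 s; RTT = 0.00553333 s.
Cycle = t_tx + RTT = 0.00566801 s.
Utilization = t_tx / cycle = 0.00013468/0.00566801 = 2.38 %.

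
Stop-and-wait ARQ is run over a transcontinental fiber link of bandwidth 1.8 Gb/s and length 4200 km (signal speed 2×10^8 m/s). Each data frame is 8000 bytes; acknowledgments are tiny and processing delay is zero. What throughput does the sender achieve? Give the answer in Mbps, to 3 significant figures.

t_tx = L/R = 64000/1800000000 = 3.55556e-05 s.
t_prop = 4200000/200000000 = 0.021 s; RTT = 0.042 s.
Cycle = t_tx + RTT = 0.0420356 s.
Throughput = L / cycle = 64000 / 0.0420356 = 1.52 Mbps.

1.52 Mbps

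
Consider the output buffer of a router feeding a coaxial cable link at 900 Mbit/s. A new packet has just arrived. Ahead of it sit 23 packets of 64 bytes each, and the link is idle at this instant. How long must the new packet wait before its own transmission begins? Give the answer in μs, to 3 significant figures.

13.1 μs

Each queued packet: L/R = 512/900000000 = 0.568889 μs.
23 queued → 13.0844 μs.
Queuing delay = 13.1 μs.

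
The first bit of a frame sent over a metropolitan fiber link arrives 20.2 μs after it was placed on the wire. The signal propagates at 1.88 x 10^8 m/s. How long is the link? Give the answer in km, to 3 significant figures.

3.80 km

d = s × t_prop = 188000000 × 2.02e-05 = 3.80 km.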